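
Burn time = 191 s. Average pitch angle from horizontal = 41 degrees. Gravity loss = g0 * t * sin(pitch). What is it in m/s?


GL = 9.81 * 191 * sin(41 deg) = 1229 m/s

1229 m/s


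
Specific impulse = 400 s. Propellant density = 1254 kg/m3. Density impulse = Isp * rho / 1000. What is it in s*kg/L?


rho*Isp = 400 * 1254 / 1000 = 502 s*kg/L

502 s*kg/L


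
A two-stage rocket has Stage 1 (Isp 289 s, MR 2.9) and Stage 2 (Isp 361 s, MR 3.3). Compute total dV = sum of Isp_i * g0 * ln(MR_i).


dV1 = 289 * 9.81 * ln(2.9) = 3018.6 m/s
dV2 = 361 * 9.81 * ln(3.3) = 4228.2 m/s
Total dV = 3018.6 + 4228.2 = 7246.8 m/s ~ 7247 m/s

7247 m/s


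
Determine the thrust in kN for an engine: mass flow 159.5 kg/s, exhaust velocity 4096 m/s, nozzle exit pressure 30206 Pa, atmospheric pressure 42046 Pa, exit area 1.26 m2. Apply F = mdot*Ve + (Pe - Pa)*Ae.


F = 159.5 * 4096 + (30206 - 42046) * 1.26 = 638394.0 N = 638.4 kN

638.4 kN


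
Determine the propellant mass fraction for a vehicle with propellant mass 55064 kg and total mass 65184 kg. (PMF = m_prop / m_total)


PMF = 55064 / 65184 = 0.845

0.845


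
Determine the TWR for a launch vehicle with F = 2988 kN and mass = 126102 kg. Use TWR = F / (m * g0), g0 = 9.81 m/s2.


TWR = 2988000 / (126102 * 9.81) = 2.42

2.42


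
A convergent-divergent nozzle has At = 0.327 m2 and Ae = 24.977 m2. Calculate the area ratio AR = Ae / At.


AR = 24.977 / 0.327 = 76.4

76.4


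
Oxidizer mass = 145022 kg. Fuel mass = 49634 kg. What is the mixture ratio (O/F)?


MR = 145022 / 49634 = 2.92

2.92


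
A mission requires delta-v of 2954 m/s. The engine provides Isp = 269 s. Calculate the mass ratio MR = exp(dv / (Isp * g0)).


Ve = 269 * 9.81 = 2638.89 m/s
MR = exp(2954 / 2638.89) = 3.063

3.063


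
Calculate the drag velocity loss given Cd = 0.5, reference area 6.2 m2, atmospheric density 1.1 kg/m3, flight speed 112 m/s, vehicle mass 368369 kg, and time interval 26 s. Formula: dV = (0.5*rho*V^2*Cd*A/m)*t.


D = 0.5 * 1.1 * 112^2 * 0.5 * 6.2 = 21387.52 N
a = 21387.52 / 368369 = 0.0581 m/s2
dV = 0.0581 * 26 = 1.5 m/s

1.5 m/s


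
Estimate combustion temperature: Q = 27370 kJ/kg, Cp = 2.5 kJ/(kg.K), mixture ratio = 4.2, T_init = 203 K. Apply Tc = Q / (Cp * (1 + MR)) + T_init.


Tc = 27370 / (2.5 * (1 + 4.2)) + 203 = 2308 K

2308 K


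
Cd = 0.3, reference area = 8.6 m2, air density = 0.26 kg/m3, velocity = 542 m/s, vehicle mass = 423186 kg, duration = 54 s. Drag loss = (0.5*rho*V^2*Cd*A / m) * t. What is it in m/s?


D = 0.5 * 0.26 * 542^2 * 0.3 * 8.6 = 98528.45 N
a = 98528.45 / 423186 = 0.2328 m/s2
dV = 0.2328 * 54 = 12.6 m/s

12.6 m/s


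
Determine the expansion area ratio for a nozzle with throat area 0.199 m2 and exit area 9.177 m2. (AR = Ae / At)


AR = 9.177 / 0.199 = 46.1

46.1


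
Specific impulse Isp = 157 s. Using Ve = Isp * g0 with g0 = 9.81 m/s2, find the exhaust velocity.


Ve = Isp * g0 = 157 * 9.81 = 1540.2 m/s

1540.2 m/s


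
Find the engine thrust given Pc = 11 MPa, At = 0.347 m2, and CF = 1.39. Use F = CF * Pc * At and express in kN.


F = 1.39 * 11e6 * 0.347 = 5.3056e+06 N = 5305.6 kN

5305.6 kN


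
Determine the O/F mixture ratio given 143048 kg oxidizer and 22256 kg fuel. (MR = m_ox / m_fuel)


MR = 143048 / 22256 = 6.43

6.43


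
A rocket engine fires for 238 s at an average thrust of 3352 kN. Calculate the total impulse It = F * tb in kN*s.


It = 3352 * 238 = 797776 kN*s

797776 kN*s


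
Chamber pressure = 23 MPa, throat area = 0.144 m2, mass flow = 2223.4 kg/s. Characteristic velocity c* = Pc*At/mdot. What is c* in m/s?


c* = 23e6 * 0.144 / 2223.4 = 1490 m/s

1490 m/s


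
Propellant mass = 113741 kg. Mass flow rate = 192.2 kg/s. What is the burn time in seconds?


tb = 113741 / 192.2 = 591.8 s

591.8 s


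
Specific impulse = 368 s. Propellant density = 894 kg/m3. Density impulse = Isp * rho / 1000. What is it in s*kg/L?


rho*Isp = 368 * 894 / 1000 = 329 s*kg/L

329 s*kg/L


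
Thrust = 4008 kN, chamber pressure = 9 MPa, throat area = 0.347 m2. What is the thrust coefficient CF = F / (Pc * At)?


CF = 4008000 / (9e6 * 0.347) = 1.28

1.28


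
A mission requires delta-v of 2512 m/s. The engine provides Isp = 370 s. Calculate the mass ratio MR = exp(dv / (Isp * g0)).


Ve = 370 * 9.81 = 3629.7 m/s
MR = exp(2512 / 3629.7) = 1.998

1.998


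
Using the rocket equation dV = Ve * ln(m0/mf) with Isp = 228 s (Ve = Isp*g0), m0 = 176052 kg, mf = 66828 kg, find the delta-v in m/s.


Ve = 228 * 9.81 = 2236.68 m/s
dV = 2236.68 * ln(176052/66828) = 2167 m/s

2167 m/s


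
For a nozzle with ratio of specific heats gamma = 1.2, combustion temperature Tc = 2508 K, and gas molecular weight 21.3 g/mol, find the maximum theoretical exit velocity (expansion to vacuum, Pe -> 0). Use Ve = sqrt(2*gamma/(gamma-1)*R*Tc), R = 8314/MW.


R = 8314 / 21.3 = 390.33 J/(kg.K)
Ve = sqrt(2 * 1.2 / (1.2 - 1) * 390.33 * 2508) = 3427 m/s

3427 m/s


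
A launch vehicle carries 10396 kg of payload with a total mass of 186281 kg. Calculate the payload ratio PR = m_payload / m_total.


PR = 10396 / 186281 = 0.0558

0.0558


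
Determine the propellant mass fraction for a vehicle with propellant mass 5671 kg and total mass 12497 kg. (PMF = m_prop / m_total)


PMF = 5671 / 12497 = 0.454

0.454


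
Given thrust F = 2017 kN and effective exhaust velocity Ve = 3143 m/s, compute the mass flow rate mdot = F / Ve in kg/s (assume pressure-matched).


mdot = F / Ve = 2017000 / 3143 = 641.7 kg/s

641.7 kg/s


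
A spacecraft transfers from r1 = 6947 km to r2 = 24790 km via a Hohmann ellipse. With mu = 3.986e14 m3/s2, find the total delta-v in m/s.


V1 = sqrt(mu/r1) = 7574.78 m/s
dV1 = V1*(sqrt(2*r2/(r1+r2)) - 1) = 1892.83 m/s
V2 = sqrt(mu/r2) = 4009.87 m/s
dV2 = V2*(1 - sqrt(2*r1/(r1+r2))) = 1356.73 m/s
Total dV = 3250 m/s

3250 m/s


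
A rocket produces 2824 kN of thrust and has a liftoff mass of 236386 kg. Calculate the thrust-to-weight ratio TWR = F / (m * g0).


TWR = 2824000 / (236386 * 9.81) = 1.22

1.22


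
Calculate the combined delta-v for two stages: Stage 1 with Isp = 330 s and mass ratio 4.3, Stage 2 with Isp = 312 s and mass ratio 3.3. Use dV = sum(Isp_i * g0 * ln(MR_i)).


dV1 = 330 * 9.81 * ln(4.3) = 4722.0 m/s
dV2 = 312 * 9.81 * ln(3.3) = 3654.3 m/s
Total dV = 4722.0 + 3654.3 = 8376.3 m/s ~ 8376 m/s

8376 m/s


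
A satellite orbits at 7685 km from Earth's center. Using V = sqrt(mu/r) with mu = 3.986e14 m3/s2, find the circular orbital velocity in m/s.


V = sqrt(3.986e14 / 7685000) = 7202 m/s

7202 m/s


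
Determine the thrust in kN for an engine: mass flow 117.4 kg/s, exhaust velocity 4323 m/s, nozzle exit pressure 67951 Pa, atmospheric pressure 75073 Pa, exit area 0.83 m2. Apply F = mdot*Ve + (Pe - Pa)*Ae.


F = 117.4 * 4323 + (67951 - 75073) * 0.83 = 501609.0 N = 501.6 kN

501.6 kN


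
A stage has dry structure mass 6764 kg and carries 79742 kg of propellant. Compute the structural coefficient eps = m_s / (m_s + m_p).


eps = 6764 / (6764 + 79742) = 0.0782

0.0782


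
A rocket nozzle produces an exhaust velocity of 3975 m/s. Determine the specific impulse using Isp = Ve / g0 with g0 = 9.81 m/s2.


Isp = Ve / g0 = 3975 / 9.81 = 405.2 s

405.2 s


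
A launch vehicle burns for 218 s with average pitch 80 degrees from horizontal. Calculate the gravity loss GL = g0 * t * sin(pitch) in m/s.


GL = 9.81 * 218 * sin(80 deg) = 2106 m/s

2106 m/s


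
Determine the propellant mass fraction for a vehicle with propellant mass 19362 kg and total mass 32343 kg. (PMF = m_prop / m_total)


PMF = 19362 / 32343 = 0.599

0.599


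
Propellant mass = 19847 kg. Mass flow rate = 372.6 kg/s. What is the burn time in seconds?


tb = 19847 / 372.6 = 53.3 s

53.3 s


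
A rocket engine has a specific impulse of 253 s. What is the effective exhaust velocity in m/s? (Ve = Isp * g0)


Ve = Isp * g0 = 253 * 9.81 = 2481.9 m/s

2481.9 m/s


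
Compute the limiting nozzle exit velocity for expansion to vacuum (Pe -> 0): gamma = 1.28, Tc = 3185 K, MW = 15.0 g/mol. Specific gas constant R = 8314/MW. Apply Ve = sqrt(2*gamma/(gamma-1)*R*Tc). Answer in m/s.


R = 8314 / 15.0 = 554.27 J/(kg.K)
Ve = sqrt(2 * 1.28 / (1.28 - 1) * 554.27 * 3185) = 4017 m/s

4017 m/s


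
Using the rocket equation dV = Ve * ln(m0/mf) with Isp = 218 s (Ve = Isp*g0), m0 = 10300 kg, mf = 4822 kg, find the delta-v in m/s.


Ve = 218 * 9.81 = 2138.58 m/s
dV = 2138.58 * ln(10300/4822) = 1623 m/s

1623 m/s


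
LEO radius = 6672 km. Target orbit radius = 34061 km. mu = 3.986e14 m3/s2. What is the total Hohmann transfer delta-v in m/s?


V1 = sqrt(mu/r1) = 7729.31 m/s
dV1 = V1*(sqrt(2*r2/(r1+r2)) - 1) = 2266.34 m/s
V2 = sqrt(mu/r2) = 3420.9 m/s
dV2 = V2*(1 - sqrt(2*r1/(r1+r2))) = 1462.91 m/s
Total dV = 3729 m/s

3729 m/s


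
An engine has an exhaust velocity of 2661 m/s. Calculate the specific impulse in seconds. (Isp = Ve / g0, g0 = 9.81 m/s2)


Isp = Ve / g0 = 2661 / 9.81 = 271.3 s

271.3 s


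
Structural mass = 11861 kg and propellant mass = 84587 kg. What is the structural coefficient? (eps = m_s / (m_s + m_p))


eps = 11861 / (11861 + 84587) = 0.123

0.123


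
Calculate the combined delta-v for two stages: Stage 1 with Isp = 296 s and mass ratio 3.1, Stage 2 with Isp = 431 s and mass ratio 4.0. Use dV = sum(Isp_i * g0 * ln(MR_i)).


dV1 = 296 * 9.81 * ln(3.1) = 3285.3 m/s
dV2 = 431 * 9.81 * ln(4.0) = 5861.4 m/s
Total dV = 3285.3 + 5861.4 = 9146.7 m/s ~ 9147 m/s

9147 m/s


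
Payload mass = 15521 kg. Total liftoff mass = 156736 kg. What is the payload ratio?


PR = 15521 / 156736 = 0.099

0.099


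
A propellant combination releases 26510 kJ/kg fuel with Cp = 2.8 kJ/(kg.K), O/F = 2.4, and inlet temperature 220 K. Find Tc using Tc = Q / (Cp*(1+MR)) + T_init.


Tc = 26510 / (2.8 * (1 + 2.4)) + 220 = 3005 K

3005 K


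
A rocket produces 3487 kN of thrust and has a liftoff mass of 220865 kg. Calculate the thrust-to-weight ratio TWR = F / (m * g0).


TWR = 3487000 / (220865 * 9.81) = 1.61

1.61


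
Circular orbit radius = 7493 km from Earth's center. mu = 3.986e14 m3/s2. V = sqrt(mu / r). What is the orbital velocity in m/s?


V = sqrt(3.986e14 / 7493000) = 7294 m/s

7294 m/s


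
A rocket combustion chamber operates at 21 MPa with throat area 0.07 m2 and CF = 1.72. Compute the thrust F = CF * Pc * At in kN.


F = 1.72 * 21e6 * 0.07 = 2.5284e+06 N = 2528.4 kN

2528.4 kN


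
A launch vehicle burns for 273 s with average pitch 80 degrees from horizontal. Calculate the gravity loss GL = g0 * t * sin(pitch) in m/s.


GL = 9.81 * 273 * sin(80 deg) = 2637 m/s

2637 m/s


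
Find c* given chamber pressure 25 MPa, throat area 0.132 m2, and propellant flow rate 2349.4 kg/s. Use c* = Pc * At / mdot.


c* = 25e6 * 0.132 / 2349.4 = 1405 m/s

1405 m/s


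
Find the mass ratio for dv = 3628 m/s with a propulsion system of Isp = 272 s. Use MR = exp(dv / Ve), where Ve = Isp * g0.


Ve = 272 * 9.81 = 2668.32 m/s
MR = exp(3628 / 2668.32) = 3.895

3.895


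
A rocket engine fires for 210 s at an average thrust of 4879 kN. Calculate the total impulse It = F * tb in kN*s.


It = 4879 * 210 = 1024590 kN*s

1024590 kN*s


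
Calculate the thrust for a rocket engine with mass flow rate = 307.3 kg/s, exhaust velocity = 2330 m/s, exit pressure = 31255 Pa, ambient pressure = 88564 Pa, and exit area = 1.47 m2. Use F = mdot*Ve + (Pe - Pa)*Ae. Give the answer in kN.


F = 307.3 * 2330 + (31255 - 88564) * 1.47 = 631765.0 N = 631.8 kN

631.8 kN


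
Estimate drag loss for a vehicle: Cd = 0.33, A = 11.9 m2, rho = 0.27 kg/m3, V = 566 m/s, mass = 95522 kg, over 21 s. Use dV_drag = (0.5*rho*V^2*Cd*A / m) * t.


D = 0.5 * 0.27 * 566^2 * 0.33 * 11.9 = 169835.13 N
a = 169835.13 / 95522 = 1.778 m/s2
dV = 1.778 * 21 = 37.3 m/s

37.3 m/s


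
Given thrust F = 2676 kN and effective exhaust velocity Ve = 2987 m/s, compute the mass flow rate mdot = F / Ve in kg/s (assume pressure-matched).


mdot = F / Ve = 2676000 / 2987 = 895.9 kg/s

895.9 kg/s


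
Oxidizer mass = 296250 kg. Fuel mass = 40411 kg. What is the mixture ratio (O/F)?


MR = 296250 / 40411 = 7.33

7.33


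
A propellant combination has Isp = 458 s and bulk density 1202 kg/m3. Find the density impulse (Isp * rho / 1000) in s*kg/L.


rho*Isp = 458 * 1202 / 1000 = 551 s*kg/L

551 s*kg/L


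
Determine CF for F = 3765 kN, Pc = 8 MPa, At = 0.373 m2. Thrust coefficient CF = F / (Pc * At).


CF = 3765000 / (8e6 * 0.373) = 1.26

1.26


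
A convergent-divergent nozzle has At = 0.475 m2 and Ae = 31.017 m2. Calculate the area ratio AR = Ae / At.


AR = 31.017 / 0.475 = 65.3

65.3


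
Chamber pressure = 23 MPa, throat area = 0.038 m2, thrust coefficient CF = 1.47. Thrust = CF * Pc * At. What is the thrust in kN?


F = 1.47 * 23e6 * 0.038 = 1.2848e+06 N = 1284.8 kN

1284.8 kN


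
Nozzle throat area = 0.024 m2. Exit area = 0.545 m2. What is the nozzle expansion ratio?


AR = 0.545 / 0.024 = 22.7

22.7


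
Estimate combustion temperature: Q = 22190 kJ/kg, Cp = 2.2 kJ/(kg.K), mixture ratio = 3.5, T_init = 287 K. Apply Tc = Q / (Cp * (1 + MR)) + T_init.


Tc = 22190 / (2.2 * (1 + 3.5)) + 287 = 2528 K

2528 K


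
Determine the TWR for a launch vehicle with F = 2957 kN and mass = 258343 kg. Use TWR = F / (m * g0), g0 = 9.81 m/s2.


TWR = 2957000 / (258343 * 9.81) = 1.17

1.17


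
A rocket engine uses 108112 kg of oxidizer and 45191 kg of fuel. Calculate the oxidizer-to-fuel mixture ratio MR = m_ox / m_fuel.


MR = 108112 / 45191 = 2.39

2.39


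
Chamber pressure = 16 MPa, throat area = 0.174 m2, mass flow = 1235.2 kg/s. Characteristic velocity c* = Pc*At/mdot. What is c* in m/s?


c* = 16e6 * 0.174 / 1235.2 = 2254 m/s

2254 m/s


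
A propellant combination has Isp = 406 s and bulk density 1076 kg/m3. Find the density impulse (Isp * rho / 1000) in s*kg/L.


rho*Isp = 406 * 1076 / 1000 = 437 s*kg/L

437 s*kg/L


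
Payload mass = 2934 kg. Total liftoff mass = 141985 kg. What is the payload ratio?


PR = 2934 / 141985 = 0.0207

0.0207


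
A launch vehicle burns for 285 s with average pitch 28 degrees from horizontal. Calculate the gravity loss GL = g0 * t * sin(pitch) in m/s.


GL = 9.81 * 285 * sin(28 deg) = 1313 m/s

1313 m/s


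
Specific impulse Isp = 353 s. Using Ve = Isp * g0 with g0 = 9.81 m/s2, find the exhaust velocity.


Ve = Isp * g0 = 353 * 9.81 = 3462.9 m/s

3462.9 m/s


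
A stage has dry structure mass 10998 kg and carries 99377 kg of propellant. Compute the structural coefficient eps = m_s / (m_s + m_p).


eps = 10998 / (10998 + 99377) = 0.0996

0.0996


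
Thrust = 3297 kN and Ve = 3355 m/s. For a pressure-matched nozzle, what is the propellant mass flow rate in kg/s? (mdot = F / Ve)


mdot = F / Ve = 3297000 / 3355 = 982.7 kg/s

982.7 kg/s


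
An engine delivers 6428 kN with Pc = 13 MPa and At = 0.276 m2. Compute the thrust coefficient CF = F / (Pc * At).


CF = 6428000 / (13e6 * 0.276) = 1.79

1.79


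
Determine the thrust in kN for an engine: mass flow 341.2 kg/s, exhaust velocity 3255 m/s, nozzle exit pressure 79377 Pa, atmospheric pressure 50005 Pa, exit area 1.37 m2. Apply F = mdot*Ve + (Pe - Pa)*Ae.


F = 341.2 * 3255 + (79377 - 50005) * 1.37 = 1.1508e+06 N = 1150.8 kN

1150.8 kN


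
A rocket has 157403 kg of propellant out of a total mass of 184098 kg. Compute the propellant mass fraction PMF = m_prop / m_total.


PMF = 157403 / 184098 = 0.855

0.855


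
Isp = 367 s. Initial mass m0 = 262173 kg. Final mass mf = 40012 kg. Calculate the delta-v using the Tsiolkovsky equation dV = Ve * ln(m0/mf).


Ve = 367 * 9.81 = 3600.27 m/s
dV = 3600.27 * ln(262173/40012) = 6768 m/s

6768 m/s


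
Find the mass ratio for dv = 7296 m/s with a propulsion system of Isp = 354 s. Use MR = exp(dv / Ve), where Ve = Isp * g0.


Ve = 354 * 9.81 = 3472.74 m/s
MR = exp(7296 / 3472.74) = 8.174

8.174


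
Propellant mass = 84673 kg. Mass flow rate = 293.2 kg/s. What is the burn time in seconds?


tb = 84673 / 293.2 = 288.8 s

288.8 s


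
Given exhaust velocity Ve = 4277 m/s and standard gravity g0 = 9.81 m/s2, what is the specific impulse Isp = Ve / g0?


Isp = Ve / g0 = 4277 / 9.81 = 436.0 s

436.0 s


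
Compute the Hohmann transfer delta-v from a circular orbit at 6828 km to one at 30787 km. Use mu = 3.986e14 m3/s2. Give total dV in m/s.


V1 = sqrt(mu/r1) = 7640.5 m/s
dV1 = V1*(sqrt(2*r2/(r1+r2)) - 1) = 2135.02 m/s
V2 = sqrt(mu/r2) = 3598.2 m/s
dV2 = V2*(1 - sqrt(2*r1/(r1+r2))) = 1430.16 m/s
Total dV = 3565 m/s

3565 m/s


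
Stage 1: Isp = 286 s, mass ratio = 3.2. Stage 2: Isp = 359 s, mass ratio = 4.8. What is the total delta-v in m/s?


dV1 = 286 * 9.81 * ln(3.2) = 3263.4 m/s
dV2 = 359 * 9.81 * ln(4.8) = 5524.3 m/s
Total dV = 3263.4 + 5524.3 = 8787.7 m/s ~ 8788 m/s

8788 m/s


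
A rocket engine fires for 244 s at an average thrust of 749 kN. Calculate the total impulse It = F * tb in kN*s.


It = 749 * 244 = 182756 kN*s

182756 kN*s


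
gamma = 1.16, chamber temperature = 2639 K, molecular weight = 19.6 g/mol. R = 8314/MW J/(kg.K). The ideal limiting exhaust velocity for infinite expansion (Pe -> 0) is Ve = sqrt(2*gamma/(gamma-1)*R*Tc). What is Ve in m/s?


R = 8314 / 19.6 = 424.18 J/(kg.K)
Ve = sqrt(2 * 1.16 / (1.16 - 1) * 424.18 * 2639) = 4029 m/s

4029 m/s


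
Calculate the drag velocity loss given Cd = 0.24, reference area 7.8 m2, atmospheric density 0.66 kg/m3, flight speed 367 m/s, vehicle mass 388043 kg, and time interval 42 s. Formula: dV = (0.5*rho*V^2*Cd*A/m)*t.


D = 0.5 * 0.66 * 367^2 * 0.24 * 7.8 = 83205.48 N
a = 83205.48 / 388043 = 0.2144 m/s2
dV = 0.2144 * 42 = 9.0 m/s

9.0 m/s


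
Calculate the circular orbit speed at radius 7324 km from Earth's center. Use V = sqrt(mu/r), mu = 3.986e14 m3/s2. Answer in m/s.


V = sqrt(3.986e14 / 7324000) = 7377 m/s

7377 m/s


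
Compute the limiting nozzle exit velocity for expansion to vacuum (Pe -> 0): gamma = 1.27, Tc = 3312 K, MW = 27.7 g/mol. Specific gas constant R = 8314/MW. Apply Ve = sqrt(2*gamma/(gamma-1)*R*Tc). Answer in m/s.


R = 8314 / 27.7 = 300.14 J/(kg.K)
Ve = sqrt(2 * 1.27 / (1.27 - 1) * 300.14 * 3312) = 3058 m/s

3058 m/s


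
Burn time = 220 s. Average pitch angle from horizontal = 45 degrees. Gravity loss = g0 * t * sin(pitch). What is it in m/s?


GL = 9.81 * 220 * sin(45 deg) = 1526 m/s

1526 m/s


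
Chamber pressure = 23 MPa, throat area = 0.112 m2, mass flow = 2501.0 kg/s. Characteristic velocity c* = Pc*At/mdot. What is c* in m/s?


c* = 23e6 * 0.112 / 2501.0 = 1030 m/s

1030 m/s


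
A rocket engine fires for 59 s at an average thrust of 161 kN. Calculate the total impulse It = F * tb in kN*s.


It = 161 * 59 = 9499 kN*s

9499 kN*s


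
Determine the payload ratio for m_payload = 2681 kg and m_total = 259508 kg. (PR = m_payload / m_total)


PR = 2681 / 259508 = 0.0103

0.0103


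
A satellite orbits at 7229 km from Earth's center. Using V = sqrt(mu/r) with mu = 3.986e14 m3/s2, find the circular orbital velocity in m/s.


V = sqrt(3.986e14 / 7229000) = 7426 m/s

7426 m/s


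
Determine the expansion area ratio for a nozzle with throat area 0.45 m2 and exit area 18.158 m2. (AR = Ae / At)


AR = 18.158 / 0.45 = 40.4

40.4


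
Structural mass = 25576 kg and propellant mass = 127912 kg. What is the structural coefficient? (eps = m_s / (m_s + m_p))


eps = 25576 / (25576 + 127912) = 0.1666

0.1666


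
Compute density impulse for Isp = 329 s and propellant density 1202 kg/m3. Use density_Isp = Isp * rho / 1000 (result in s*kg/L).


rho*Isp = 329 * 1202 / 1000 = 395 s*kg/L

395 s*kg/L


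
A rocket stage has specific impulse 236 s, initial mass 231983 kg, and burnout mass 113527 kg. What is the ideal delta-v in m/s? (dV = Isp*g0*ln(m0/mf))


Ve = 236 * 9.81 = 2315.16 m/s
dV = 2315.16 * ln(231983/113527) = 1654 m/s

1654 m/s


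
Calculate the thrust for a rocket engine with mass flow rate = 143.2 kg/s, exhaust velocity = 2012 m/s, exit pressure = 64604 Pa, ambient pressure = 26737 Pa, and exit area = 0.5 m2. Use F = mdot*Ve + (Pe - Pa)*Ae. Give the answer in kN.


F = 143.2 * 2012 + (64604 - 26737) * 0.5 = 307052.0 N = 307.1 kN

307.1 kN


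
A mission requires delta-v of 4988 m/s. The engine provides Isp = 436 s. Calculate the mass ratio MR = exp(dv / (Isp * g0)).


Ve = 436 * 9.81 = 4277.16 m/s
MR = exp(4988 / 4277.16) = 3.21

3.21


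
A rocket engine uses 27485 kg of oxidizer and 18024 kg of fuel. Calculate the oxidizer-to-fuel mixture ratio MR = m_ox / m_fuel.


MR = 27485 / 18024 = 1.52

1.52


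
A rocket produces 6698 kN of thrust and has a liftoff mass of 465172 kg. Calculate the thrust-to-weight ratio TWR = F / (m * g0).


TWR = 6698000 / (465172 * 9.81) = 1.47

1.47


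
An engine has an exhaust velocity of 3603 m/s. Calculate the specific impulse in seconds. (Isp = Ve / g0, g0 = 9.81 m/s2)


Isp = Ve / g0 = 3603 / 9.81 = 367.3 s

367.3 s


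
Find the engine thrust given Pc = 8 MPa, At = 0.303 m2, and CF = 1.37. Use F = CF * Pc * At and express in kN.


F = 1.37 * 8e6 * 0.303 = 3.3209e+06 N = 3320.9 kN

3320.9 kN


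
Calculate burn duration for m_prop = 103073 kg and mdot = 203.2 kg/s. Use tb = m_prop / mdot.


tb = 103073 / 203.2 = 507.2 s

507.2 s


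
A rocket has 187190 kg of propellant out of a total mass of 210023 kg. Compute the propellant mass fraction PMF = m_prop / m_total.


PMF = 187190 / 210023 = 0.891

0.891


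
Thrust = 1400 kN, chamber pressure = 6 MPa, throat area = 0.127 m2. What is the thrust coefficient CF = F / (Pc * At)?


CF = 1400000 / (6e6 * 0.127) = 1.84

1.84


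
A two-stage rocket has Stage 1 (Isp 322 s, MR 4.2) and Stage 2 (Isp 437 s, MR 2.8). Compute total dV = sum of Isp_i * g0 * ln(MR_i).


dV1 = 322 * 9.81 * ln(4.2) = 4533.2 m/s
dV2 = 437 * 9.81 * ln(2.8) = 4413.9 m/s
Total dV = 4533.2 + 4413.9 = 8947.1 m/s ~ 8947 m/s

8947 m/s


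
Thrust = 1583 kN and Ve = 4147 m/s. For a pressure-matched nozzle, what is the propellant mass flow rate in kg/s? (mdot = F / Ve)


mdot = F / Ve = 1583000 / 4147 = 381.7 kg/s

381.7 kg/s


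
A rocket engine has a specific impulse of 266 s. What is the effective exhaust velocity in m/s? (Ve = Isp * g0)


Ve = Isp * g0 = 266 * 9.81 = 2609.5 m/s

2609.5 m/s


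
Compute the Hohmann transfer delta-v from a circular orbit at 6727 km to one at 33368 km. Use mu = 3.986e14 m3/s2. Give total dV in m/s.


V1 = sqrt(mu/r1) = 7697.65 m/s
dV1 = V1*(sqrt(2*r2/(r1+r2)) - 1) = 2233.35 m/s
V2 = sqrt(mu/r2) = 3456.24 m/s
dV2 = V2*(1 - sqrt(2*r1/(r1+r2))) = 1454.14 m/s
Total dV = 3687 m/s

3687 m/s


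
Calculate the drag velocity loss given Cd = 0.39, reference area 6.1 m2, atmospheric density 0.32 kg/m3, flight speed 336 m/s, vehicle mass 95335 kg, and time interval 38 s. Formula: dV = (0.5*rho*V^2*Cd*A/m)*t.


D = 0.5 * 0.32 * 336^2 * 0.39 * 6.1 = 42972.73 N
a = 42972.73 / 95335 = 0.4508 m/s2
dV = 0.4508 * 38 = 17.1 m/s

17.1 m/s


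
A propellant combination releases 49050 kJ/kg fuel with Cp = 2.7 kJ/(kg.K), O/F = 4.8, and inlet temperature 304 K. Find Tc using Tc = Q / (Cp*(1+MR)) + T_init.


Tc = 49050 / (2.7 * (1 + 4.8)) + 304 = 3436 K

3436 K


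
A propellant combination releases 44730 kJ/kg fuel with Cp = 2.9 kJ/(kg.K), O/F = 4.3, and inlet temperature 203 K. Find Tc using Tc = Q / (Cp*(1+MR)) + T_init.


Tc = 44730 / (2.9 * (1 + 4.3)) + 203 = 3113 K

3113 K


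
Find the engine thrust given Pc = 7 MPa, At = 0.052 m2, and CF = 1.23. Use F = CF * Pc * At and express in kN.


F = 1.23 * 7e6 * 0.052 = 447720.0 N = 447.7 kN

447.7 kN


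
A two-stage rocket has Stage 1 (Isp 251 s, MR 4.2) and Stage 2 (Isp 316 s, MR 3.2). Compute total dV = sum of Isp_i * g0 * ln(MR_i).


dV1 = 251 * 9.81 * ln(4.2) = 3533.6 m/s
dV2 = 316 * 9.81 * ln(3.2) = 3605.7 m/s
Total dV = 3533.6 + 3605.7 = 7139.3 m/s ~ 7139 m/s

7139 m/s


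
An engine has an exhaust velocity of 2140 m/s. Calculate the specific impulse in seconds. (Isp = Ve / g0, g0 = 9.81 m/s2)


Isp = Ve / g0 = 2140 / 9.81 = 218.1 s

218.1 s


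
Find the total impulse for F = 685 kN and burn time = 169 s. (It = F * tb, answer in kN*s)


It = 685 * 169 = 115765 kN*s

115765 kN*s


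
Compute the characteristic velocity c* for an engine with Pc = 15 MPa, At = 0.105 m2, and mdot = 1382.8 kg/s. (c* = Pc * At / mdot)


c* = 15e6 * 0.105 / 1382.8 = 1139 m/s

1139 m/s


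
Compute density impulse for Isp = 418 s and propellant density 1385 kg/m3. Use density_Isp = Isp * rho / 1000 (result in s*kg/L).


rho*Isp = 418 * 1385 / 1000 = 579 s*kg/L

579 s*kg/L


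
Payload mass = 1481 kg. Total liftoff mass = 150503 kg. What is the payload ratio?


PR = 1481 / 150503 = 0.0098

0.0098


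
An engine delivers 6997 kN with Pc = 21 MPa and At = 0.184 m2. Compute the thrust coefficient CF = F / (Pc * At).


CF = 6997000 / (21e6 * 0.184) = 1.81

1.81


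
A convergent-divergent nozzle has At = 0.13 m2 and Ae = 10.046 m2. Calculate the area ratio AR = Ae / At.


AR = 10.046 / 0.13 = 77.3

77.3


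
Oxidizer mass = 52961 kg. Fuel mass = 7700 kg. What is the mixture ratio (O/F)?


MR = 52961 / 7700 = 6.88

6.88


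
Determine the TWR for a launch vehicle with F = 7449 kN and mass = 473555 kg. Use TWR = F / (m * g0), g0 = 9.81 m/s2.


TWR = 7449000 / (473555 * 9.81) = 1.6

1.6


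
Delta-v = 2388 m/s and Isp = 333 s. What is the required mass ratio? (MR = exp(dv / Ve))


Ve = 333 * 9.81 = 3266.73 m/s
MR = exp(2388 / 3266.73) = 2.077

2.077


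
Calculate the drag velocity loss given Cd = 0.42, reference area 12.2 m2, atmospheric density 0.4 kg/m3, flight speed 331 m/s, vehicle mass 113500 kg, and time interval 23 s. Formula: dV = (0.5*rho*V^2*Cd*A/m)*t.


D = 0.5 * 0.4 * 331^2 * 0.42 * 12.2 = 112278.11 N
a = 112278.11 / 113500 = 0.9892 m/s2
dV = 0.9892 * 23 = 22.8 m/s

22.8 m/s


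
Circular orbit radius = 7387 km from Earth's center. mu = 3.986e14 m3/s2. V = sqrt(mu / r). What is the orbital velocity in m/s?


V = sqrt(3.986e14 / 7387000) = 7346 m/s

7346 m/s


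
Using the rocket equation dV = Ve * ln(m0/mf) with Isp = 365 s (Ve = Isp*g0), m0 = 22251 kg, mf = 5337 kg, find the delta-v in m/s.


Ve = 365 * 9.81 = 3580.65 m/s
dV = 3580.65 * ln(22251/5337) = 5112 m/s

5112 m/s


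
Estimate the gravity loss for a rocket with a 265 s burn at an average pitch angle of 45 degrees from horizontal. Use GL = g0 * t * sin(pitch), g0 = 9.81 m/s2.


GL = 9.81 * 265 * sin(45 deg) = 1838 m/s

1838 m/s


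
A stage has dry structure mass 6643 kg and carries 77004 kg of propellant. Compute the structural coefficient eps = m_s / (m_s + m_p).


eps = 6643 / (6643 + 77004) = 0.0794

0.0794


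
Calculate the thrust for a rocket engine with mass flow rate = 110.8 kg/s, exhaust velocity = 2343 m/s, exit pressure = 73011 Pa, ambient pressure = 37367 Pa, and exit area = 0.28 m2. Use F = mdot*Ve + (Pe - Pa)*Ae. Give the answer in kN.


F = 110.8 * 2343 + (73011 - 37367) * 0.28 = 269585.0 N = 269.6 kN

269.6 kN


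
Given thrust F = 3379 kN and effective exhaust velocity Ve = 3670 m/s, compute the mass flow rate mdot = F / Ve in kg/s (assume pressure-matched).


mdot = F / Ve = 3379000 / 3670 = 920.7 kg/s

920.7 kg/s


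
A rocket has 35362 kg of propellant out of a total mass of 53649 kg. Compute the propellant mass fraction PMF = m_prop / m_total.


PMF = 35362 / 53649 = 0.659

0.659


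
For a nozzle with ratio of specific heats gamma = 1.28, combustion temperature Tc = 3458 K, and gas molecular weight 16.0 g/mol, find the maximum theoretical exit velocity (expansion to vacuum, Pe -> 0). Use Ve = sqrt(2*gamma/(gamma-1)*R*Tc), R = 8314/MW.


R = 8314 / 16.0 = 519.62 J/(kg.K)
Ve = sqrt(2 * 1.28 / (1.28 - 1) * 519.62 * 3458) = 4053 m/s

4053 m/s


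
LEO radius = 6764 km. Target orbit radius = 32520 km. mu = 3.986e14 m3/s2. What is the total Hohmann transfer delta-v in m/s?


V1 = sqrt(mu/r1) = 7676.56 m/s
dV1 = V1*(sqrt(2*r2/(r1+r2)) - 1) = 2200.99 m/s
V2 = sqrt(mu/r2) = 3501.01 m/s
dV2 = V2*(1 - sqrt(2*r1/(r1+r2))) = 1446.53 m/s
Total dV = 3648 m/s

3648 m/s


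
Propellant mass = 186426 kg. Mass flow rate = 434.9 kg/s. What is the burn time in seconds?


tb = 186426 / 434.9 = 428.7 s

428.7 s


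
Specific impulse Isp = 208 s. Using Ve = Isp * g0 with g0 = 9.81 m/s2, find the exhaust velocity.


Ve = Isp * g0 = 208 * 9.81 = 2040.5 m/s

2040.5 m/s


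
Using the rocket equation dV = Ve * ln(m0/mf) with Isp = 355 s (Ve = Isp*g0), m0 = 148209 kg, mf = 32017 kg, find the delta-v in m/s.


Ve = 355 * 9.81 = 3482.55 m/s
dV = 3482.55 * ln(148209/32017) = 5337 m/s

5337 m/s


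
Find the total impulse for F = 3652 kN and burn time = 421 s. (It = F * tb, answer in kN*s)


It = 3652 * 421 = 1537492 kN*s

1537492 kN*s


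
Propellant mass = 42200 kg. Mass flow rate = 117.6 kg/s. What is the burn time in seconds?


tb = 42200 / 117.6 = 358.8 s

358.8 s


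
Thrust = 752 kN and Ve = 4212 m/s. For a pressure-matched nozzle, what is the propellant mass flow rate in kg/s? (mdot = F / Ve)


mdot = F / Ve = 752000 / 4212 = 178.5 kg/s

178.5 kg/s


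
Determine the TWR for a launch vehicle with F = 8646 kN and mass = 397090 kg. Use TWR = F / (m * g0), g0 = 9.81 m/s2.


TWR = 8646000 / (397090 * 9.81) = 2.22

2.22


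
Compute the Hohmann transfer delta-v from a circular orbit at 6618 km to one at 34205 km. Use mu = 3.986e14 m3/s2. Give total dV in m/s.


V1 = sqrt(mu/r1) = 7760.78 m/s
dV1 = V1*(sqrt(2*r2/(r1+r2)) - 1) = 2285.67 m/s
V2 = sqrt(mu/r2) = 3413.69 m/s
dV2 = V2*(1 - sqrt(2*r1/(r1+r2))) = 1469.9 m/s
Total dV = 3756 m/s

3756 m/s


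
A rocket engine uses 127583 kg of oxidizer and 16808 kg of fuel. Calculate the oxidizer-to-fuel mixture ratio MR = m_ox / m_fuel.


MR = 127583 / 16808 = 7.59

7.59


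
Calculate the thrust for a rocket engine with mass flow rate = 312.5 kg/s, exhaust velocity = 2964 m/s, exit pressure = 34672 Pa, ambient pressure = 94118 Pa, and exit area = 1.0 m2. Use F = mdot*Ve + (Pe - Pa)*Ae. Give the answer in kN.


F = 312.5 * 2964 + (34672 - 94118) * 1.0 = 866804.0 N = 866.8 kN

866.8 kN


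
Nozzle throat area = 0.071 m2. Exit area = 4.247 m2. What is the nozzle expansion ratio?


AR = 4.247 / 0.071 = 59.8

59.8


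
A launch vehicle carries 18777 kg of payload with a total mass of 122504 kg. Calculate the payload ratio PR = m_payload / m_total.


PR = 18777 / 122504 = 0.1533

0.1533


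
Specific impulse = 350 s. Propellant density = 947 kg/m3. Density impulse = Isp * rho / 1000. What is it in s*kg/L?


rho*Isp = 350 * 947 / 1000 = 331 s*kg/L

331 s*kg/L


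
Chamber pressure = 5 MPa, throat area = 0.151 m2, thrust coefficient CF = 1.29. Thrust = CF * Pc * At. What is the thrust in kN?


F = 1.29 * 5e6 * 0.151 = 973950.0 N = 974.0 kN

974.0 kN


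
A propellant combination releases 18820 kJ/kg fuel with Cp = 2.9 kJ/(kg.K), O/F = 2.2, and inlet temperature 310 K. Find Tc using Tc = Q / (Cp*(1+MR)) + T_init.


Tc = 18820 / (2.9 * (1 + 2.2)) + 310 = 2338 K

2338 K


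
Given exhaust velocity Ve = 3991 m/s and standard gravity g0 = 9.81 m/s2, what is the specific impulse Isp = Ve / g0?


Isp = Ve / g0 = 3991 / 9.81 = 406.8 s

406.8 s


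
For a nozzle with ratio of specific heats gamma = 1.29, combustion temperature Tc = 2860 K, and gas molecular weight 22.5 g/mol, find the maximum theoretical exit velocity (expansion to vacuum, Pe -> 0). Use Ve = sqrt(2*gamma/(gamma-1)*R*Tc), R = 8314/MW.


R = 8314 / 22.5 = 369.51 J/(kg.K)
Ve = sqrt(2 * 1.29 / (1.29 - 1) * 369.51 * 2860) = 3066 m/s

3066 m/s


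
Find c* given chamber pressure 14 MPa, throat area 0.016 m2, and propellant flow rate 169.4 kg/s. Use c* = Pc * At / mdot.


c* = 14e6 * 0.016 / 169.4 = 1322 m/s

1322 m/s


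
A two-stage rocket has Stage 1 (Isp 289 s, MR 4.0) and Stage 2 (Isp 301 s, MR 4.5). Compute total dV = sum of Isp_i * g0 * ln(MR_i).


dV1 = 289 * 9.81 * ln(4.0) = 3930.3 m/s
dV2 = 301 * 9.81 * ln(4.5) = 4441.3 m/s
Total dV = 3930.3 + 4441.3 = 8371.6 m/s ~ 8372 m/s

8372 m/s


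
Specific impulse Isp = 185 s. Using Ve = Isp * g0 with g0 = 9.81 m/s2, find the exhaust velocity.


Ve = Isp * g0 = 185 * 9.81 = 1814.9 m/s

1814.9 m/s


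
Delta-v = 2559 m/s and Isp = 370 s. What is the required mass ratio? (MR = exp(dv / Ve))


Ve = 370 * 9.81 = 3629.7 m/s
MR = exp(2559 / 3629.7) = 2.024

2.024


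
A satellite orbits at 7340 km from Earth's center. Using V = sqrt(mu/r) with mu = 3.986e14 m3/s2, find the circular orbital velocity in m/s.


V = sqrt(3.986e14 / 7340000) = 7369 m/s

7369 m/s


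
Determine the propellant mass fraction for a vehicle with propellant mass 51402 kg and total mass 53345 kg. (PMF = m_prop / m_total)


PMF = 51402 / 53345 = 0.964

0.964


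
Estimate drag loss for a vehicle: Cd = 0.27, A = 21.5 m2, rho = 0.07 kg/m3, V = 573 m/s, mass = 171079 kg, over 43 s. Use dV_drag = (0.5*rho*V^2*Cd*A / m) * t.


D = 0.5 * 0.07 * 573^2 * 0.27 * 21.5 = 66708.24 N
a = 66708.24 / 171079 = 0.3899 m/s2
dV = 0.3899 * 43 = 16.8 m/s

16.8 m/s


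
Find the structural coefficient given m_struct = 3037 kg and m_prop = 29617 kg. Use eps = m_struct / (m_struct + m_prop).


eps = 3037 / (3037 + 29617) = 0.093

0.093


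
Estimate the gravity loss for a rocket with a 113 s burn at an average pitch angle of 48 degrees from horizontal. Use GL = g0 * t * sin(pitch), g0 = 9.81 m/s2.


GL = 9.81 * 113 * sin(48 deg) = 824 m/s

824 m/s


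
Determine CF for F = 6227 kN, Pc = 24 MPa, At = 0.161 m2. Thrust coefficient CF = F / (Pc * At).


CF = 6227000 / (24e6 * 0.161) = 1.61

1.61


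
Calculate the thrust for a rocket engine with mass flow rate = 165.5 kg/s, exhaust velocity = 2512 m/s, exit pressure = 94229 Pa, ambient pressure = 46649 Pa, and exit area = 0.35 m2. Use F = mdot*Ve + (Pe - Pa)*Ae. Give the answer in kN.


F = 165.5 * 2512 + (94229 - 46649) * 0.35 = 432389.0 N = 432.4 kN

432.4 kN


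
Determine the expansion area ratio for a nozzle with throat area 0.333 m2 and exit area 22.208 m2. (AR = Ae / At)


AR = 22.208 / 0.333 = 66.7

66.7


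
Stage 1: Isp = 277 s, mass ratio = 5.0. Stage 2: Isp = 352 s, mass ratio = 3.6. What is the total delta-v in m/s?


dV1 = 277 * 9.81 * ln(5.0) = 4373.4 m/s
dV2 = 352 * 9.81 * ln(3.6) = 4423.2 m/s
Total dV = 4373.4 + 4423.2 = 8796.6 m/s ~ 8797 m/s

8797 m/s


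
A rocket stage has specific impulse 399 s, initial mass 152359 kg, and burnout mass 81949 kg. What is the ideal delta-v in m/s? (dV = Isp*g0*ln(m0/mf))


Ve = 399 * 9.81 = 3914.19 m/s
dV = 3914.19 * ln(152359/81949) = 2427 m/s

2427 m/s


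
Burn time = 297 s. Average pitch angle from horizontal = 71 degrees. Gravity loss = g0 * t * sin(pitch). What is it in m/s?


GL = 9.81 * 297 * sin(71 deg) = 2755 m/s

2755 m/s


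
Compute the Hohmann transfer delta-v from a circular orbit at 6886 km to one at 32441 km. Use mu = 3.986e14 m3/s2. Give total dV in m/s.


V1 = sqrt(mu/r1) = 7608.26 m/s
dV1 = V1*(sqrt(2*r2/(r1+r2)) - 1) = 2164.16 m/s
V2 = sqrt(mu/r2) = 3505.27 m/s
dV2 = V2*(1 - sqrt(2*r1/(r1+r2))) = 1430.96 m/s
Total dV = 3595 m/s

3595 m/s


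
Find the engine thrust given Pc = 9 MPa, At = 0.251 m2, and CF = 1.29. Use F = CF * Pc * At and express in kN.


F = 1.29 * 9e6 * 0.251 = 2.9141e+06 N = 2914.1 kN

2914.1 kN


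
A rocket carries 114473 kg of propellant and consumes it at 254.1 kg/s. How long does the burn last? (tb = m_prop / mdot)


tb = 114473 / 254.1 = 450.5 s

450.5 s


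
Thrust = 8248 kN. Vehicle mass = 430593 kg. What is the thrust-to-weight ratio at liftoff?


TWR = 8248000 / (430593 * 9.81) = 1.95

1.95


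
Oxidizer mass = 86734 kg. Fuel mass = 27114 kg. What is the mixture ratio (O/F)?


MR = 86734 / 27114 = 3.2

3.2


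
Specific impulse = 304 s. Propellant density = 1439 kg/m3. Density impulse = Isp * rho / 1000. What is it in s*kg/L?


rho*Isp = 304 * 1439 / 1000 = 437 s*kg/L

437 s*kg/L


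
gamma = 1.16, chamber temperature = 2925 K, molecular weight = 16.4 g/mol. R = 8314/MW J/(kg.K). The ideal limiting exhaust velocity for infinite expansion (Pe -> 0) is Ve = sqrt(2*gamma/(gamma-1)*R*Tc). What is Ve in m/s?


R = 8314 / 16.4 = 506.95 J/(kg.K)
Ve = sqrt(2 * 1.16 / (1.16 - 1) * 506.95 * 2925) = 4637 m/s

4637 m/s


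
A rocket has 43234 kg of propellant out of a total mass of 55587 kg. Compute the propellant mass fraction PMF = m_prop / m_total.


PMF = 43234 / 55587 = 0.778

0.778


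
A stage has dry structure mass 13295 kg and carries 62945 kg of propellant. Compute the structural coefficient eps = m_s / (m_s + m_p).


eps = 13295 / (13295 + 62945) = 0.1744

0.1744


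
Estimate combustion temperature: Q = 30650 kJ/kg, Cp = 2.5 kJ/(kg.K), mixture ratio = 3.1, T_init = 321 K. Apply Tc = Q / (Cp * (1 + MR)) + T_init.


Tc = 30650 / (2.5 * (1 + 3.1)) + 321 = 3311 K

3311 K


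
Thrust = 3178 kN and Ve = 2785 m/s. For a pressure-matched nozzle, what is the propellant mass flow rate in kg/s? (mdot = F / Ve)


mdot = F / Ve = 3178000 / 2785 = 1141.1 kg/s

1141.1 kg/s


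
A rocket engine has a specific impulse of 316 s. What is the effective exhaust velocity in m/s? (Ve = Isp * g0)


Ve = Isp * g0 = 316 * 9.81 = 3100.0 m/s

3100.0 m/s


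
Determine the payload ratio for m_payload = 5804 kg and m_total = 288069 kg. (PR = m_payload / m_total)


PR = 5804 / 288069 = 0.0201

0.0201


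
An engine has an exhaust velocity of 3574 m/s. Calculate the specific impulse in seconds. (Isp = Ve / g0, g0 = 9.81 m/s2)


Isp = Ve / g0 = 3574 / 9.81 = 364.3 s

364.3 s


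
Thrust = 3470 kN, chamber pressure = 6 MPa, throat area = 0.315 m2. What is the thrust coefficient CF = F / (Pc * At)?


CF = 3470000 / (6e6 * 0.315) = 1.84

1.84


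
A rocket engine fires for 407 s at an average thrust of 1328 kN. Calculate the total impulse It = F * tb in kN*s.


It = 1328 * 407 = 540496 kN*s

540496 kN*s


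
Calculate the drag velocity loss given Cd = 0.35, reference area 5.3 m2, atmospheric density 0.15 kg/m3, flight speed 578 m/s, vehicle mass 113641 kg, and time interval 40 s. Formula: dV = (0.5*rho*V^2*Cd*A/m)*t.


D = 0.5 * 0.15 * 578^2 * 0.35 * 5.3 = 46479.44 N
a = 46479.44 / 113641 = 0.409 m/s2
dV = 0.409 * 40 = 16.4 m/s

16.4 m/s


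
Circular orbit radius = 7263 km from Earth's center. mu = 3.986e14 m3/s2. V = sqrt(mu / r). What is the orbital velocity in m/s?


V = sqrt(3.986e14 / 7263000) = 7408 m/s

7408 m/s


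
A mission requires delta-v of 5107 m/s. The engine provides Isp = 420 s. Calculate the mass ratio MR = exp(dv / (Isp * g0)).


Ve = 420 * 9.81 = 4120.2 m/s
MR = exp(5107 / 4120.2) = 3.454

3.454


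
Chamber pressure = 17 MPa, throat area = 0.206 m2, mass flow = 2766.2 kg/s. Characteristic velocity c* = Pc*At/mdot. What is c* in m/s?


c* = 17e6 * 0.206 / 2766.2 = 1266 m/s

1266 m/s


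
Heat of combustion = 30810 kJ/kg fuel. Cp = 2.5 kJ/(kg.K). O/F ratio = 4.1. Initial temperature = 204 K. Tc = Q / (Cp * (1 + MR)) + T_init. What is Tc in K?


Tc = 30810 / (2.5 * (1 + 4.1)) + 204 = 2620 K

2620 K


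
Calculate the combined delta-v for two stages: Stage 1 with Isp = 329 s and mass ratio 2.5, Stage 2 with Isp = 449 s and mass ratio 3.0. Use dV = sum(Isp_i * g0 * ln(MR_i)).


dV1 = 329 * 9.81 * ln(2.5) = 2957.3 m/s
dV2 = 449 * 9.81 * ln(3.0) = 4839.0 m/s
Total dV = 2957.3 + 4839.0 = 7796.3 m/s ~ 7796 m/s

7796 m/s
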